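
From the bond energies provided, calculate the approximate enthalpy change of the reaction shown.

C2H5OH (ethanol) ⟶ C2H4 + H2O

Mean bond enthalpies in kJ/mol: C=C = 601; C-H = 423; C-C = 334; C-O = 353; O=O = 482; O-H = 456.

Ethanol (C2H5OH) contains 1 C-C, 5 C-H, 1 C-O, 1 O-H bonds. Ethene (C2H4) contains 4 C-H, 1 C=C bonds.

Bonds broken (reactants):
  C-C: 1 × 334 = 334
  C-H: 5 × 423 = 2115
  C-O: 1 × 353 = 353
  O-H: 1 × 456 = 456
  Σ(broken) = 3258 kJ
Bonds formed (products):
  C-H: 4 × 423 = 1692
  C=C: 1 × 601 = 601
  O-H: 2 × 456 = 912
  Σ(formed) = 3205 kJ
ΔH = Σ(broken) − Σ(formed) = 3258 − 3205 = +53 kJ

ΔH ≈ +53 kJ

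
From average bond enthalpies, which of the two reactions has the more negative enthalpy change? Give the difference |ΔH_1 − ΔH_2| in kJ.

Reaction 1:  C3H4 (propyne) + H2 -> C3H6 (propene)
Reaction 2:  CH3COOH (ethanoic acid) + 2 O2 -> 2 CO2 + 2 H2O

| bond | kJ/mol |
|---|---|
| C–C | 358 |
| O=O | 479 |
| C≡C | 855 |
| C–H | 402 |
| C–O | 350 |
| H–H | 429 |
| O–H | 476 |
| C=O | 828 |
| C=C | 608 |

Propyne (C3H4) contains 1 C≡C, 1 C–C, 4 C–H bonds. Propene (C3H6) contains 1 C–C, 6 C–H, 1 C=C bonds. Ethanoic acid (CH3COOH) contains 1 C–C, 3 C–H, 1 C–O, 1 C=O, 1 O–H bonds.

Reaction 1:
  Bonds broken (reactants):
    C≡C: 1 × 855 = 855
    C–C: 1 × 358 = 358
    C–H: 4 × 402 = 1608
    H–H: 1 × 429 = 429
    Σ(broken) = 3250 kJ
  Bonds formed (products):
    C–C: 1 × 358 = 358
    C–H: 6 × 402 = 2412
    C=C: 1 × 608 = 608
    Σ(formed) = 3378 kJ
  ΔH_1 = 3250 − 3378 = −128 kJ
Reaction 2:
  Bonds broken (reactants):
    C–C: 1 × 358 = 358
    C–H: 3 × 402 = 1206
    C–O: 1 × 350 = 350
    C=O: 1 × 828 = 828
    O–H: 1 × 476 = 476
    O=O: 2 × 479 = 958
    Σ(broken) = 4176 kJ
  Bonds formed (products):
    C=O: 4 × 828 = 3312
    O–H: 4 × 476 = 1904
    Σ(formed) = 5216 kJ
  ΔH_2 = 4176 − 5216 = −1040 kJ
ΔH_1 − ΔH_2 = +912 kJ, so reaction 2 has the more negative ΔH; |ΔH_1 − ΔH_2| = 912 kJ.

Reaction 2, by 912 kJ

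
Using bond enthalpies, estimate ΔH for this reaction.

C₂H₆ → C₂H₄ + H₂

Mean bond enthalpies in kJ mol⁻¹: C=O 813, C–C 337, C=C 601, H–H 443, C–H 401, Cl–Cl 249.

ΔH ≈ +95 kJ

Bonds broken (reactants):
  C–C: 1 × 337 = 337
  C–H: 6 × 401 = 2406
  Σ(broken) = 2743 kJ
Bonds formed (products):
  C–H: 4 × 401 = 1604
  C=C: 1 × 601 = 601
  H–H: 1 × 443 = 443
  Σ(formed) = 2648 kJ
ΔH = Σ(broken) − Σ(formed) = 2743 − 2648 = +95 kJ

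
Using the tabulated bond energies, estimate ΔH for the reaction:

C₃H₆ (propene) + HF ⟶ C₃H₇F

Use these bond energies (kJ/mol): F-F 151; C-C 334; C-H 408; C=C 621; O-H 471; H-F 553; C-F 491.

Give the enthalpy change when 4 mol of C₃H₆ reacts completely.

ΔH = −236 kJ

Bonds broken (reactants):
  C-C: 1 × 334 = 334
  C-H: 6 × 408 = 2448
  C=C: 1 × 621 = 621
  H-F: 1 × 553 = 553
  Σ(broken) = 3956 kJ
Bonds formed (products):
  C-C: 2 × 334 = 668
  C-F: 1 × 491 = 491
  C-H: 7 × 408 = 2856
  Σ(formed) = 4015 kJ
ΔH = Σ(broken) − Σ(formed) = 3956 − 4015 = −59 kJ
For 4× the reaction as written: 4 × (−59) = −236 kJ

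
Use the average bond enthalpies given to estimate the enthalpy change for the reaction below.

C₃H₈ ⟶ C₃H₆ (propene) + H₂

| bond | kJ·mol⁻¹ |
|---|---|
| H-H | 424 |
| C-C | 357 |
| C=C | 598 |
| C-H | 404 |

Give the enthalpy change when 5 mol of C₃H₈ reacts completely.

Bonds broken (reactants):
  C-C: 2 × 357 = 714
  C-H: 8 × 404 = 3232
  Σ(broken) = 3946 kJ
Bonds formed (products):
  C-C: 1 × 357 = 357
  C-H: 6 × 404 = 2424
  C=C: 1 × 598 = 598
  H-H: 1 × 424 = 424
  Σ(formed) = 3803 kJ
ΔH = Σ(broken) − Σ(formed) = 3946 − 3803 = +143 kJ
For 5× the reaction as written: 5 × (+143) = +715 kJ

ΔH = +715 kJ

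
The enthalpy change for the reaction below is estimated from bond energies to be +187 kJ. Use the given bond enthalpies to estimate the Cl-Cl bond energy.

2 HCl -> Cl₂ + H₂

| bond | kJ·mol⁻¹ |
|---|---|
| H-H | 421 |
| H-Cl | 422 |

D(Cl-Cl) ≈ 236 kJ/mol

Let D be the Cl-Cl bond energy.
Σ(broken) = 2×422 = 844
Σ(formed) = 1×D + 1×421 = 421 + D
ΔH = Σ(broken) − Σ(formed) = (844) − (421 + D) = +423 − D
Setting this equal to +187 kJ gives D = 236 kJ/mol.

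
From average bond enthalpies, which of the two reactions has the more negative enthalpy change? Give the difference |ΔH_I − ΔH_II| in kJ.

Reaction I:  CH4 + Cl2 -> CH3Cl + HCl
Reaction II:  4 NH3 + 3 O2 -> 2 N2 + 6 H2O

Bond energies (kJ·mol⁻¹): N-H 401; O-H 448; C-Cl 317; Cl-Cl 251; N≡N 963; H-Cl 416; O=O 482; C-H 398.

Reaction II, by 960 kJ

Reaction I:
  Bonds broken (reactants):
    C-H: 4 × 398 = 1592
    Cl-Cl: 1 × 251 = 251
    Σ(broken) = 1843 kJ
  Bonds formed (products):
    C-Cl: 1 × 317 = 317
    C-H: 3 × 398 = 1194
    H-Cl: 1 × 416 = 416
    Σ(formed) = 1927 kJ
  ΔH_I = 1843 − 1927 = −84 kJ
Reaction II:
  Bonds broken (reactants):
    N-H: 12 × 401 = 4812
    O=O: 3 × 482 = 1446
    Σ(broken) = 6258 kJ
  Bonds formed (products):
    N≡N: 2 × 963 = 1926
    O-H: 12 × 448 = 5376
    Σ(formed) = 7302 kJ
  ΔH_II = 6258 − 7302 = −1044 kJ
ΔH_I − ΔH_II = +960 kJ, so reaction II has the more negative ΔH; |ΔH_I − ΔH_II| = 960 kJ.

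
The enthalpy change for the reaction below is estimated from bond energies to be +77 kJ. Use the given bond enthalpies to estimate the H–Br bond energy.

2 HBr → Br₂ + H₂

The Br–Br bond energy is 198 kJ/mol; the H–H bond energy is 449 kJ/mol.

D(H–Br) ≈ 362 kJ/mol

Let D be the H–Br bond energy.
Σ(broken) = 2×D = 2D
Σ(formed) = 1×198 + 1×449 = 647
ΔH = Σ(broken) − Σ(formed) = (2D) − (647) = −647 + 2D
Setting this equal to +77 kJ gives 2D = 724, so D = 362 kJ/mol.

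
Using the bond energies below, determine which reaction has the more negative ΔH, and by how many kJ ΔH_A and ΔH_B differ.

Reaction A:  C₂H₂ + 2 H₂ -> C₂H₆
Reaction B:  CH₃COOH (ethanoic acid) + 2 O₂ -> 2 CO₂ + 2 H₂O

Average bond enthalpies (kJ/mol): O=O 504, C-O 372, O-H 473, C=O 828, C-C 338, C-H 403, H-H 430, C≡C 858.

Reaction A:
  Bonds broken (reactants):
    C≡C: 1 × 858 = 858
    C-H: 2 × 403 = 806
    H-H: 2 × 430 = 860
    Σ(broken) = 2524 kJ
  Bonds formed (products):
    C-C: 1 × 338 = 338
    C-H: 6 × 403 = 2418
    Σ(formed) = 2756 kJ
  ΔH_A = 2524 − 2756 = −232 kJ
Reaction B:
  Bonds broken (reactants):
    C-C: 1 × 338 = 338
    C-H: 3 × 403 = 1209
    C-O: 1 × 372 = 372
    C=O: 1 × 828 = 828
    O-H: 1 × 473 = 473
    O=O: 2 × 504 = 1008
    Σ(broken) = 4228 kJ
  Bonds formed (products):
    C=O: 4 × 828 = 3312
    O-H: 4 × 473 = 1892
    Σ(formed) = 5204 kJ
  ΔH_B = 4228 − 5204 = −976 kJ
ΔH_A − ΔH_B = +744 kJ, so reaction B has the more negative ΔH; |ΔH_A − ΔH_B| = 744 kJ.

Reaction B, by 744 kJ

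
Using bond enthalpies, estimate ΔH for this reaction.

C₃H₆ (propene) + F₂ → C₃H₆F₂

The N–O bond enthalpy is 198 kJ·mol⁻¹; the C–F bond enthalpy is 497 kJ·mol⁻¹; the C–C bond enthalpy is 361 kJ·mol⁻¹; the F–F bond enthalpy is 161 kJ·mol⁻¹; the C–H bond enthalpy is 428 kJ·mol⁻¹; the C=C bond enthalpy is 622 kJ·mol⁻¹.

Bonds broken (reactants):
  C–C: 1 × 361 = 361
  C–H: 6 × 428 = 2568
  C=C: 1 × 622 = 622
  F–F: 1 × 161 = 161
  Σ(broken) = 3712 kJ
Bonds formed (products):
  C–C: 2 × 361 = 722
  C–F: 2 × 497 = 994
  C–H: 6 × 428 = 2568
  Σ(formed) = 4284 kJ
ΔH = Σ(broken) − Σ(formed) = 3712 − 4284 = −572 kJ

ΔH ≈ −572 kJ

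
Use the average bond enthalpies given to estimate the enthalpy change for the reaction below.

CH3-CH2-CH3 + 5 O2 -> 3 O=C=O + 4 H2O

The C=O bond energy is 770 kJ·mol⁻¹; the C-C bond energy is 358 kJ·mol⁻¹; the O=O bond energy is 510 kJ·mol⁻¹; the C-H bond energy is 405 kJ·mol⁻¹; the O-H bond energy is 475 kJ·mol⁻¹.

Bonds broken (reactants):
  C-C: 2 × 358 = 716
  C-H: 8 × 405 = 3240
  O=O: 5 × 510 = 2550
  Σ(broken) = 6506 kJ
Bonds formed (products):
  C=O: 6 × 770 = 4620
  O-H: 8 × 475 = 3800
  Σ(formed) = 8420 kJ
ΔH = Σ(broken) − Σ(formed) = 6506 − 8420 = −1914 kJ

ΔH ≈ −1914 kJ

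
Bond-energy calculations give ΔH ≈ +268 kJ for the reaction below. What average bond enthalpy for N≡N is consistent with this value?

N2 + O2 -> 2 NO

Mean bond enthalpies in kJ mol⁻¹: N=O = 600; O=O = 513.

D(N≡N) ≈ 955 kJ/mol

Let D be the N≡N bond energy.
Σ(broken) = 1×D + 1×513 = 513 + D
Σ(formed) = 2×600 = 1200
ΔH = Σ(broken) − Σ(formed) = (513 + D) − (1200) = −687 + D
Setting this equal to +268 kJ gives D = 955 kJ/mol.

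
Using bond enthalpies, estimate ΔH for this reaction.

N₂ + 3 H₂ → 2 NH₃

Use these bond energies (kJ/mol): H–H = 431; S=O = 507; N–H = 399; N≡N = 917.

ΔH ≈ −184 kJ

Bonds broken (reactants):
  H–H: 3 × 431 = 1293
  N≡N: 1 × 917 = 917
  Σ(broken) = 2210 kJ
Bonds formed (products):
  N–H: 6 × 399 = 2394
  Σ(formed) = 2394 kJ
ΔH = Σ(broken) − Σ(formed) = 2210 − 2394 = −184 kJ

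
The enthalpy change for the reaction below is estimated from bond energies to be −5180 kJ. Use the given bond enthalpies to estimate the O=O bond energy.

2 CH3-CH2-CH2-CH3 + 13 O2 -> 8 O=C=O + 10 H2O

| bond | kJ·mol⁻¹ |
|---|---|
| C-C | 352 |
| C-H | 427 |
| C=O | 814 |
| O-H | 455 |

D(O=O) ≈ 484 kJ/mol

Let D be the O=O bond energy.
Σ(broken) = 6×352 + 20×427 + 13×D = 10652 + 13D
Σ(formed) = 16×814 + 20×455 = 22124
ΔH = Σ(broken) − Σ(formed) = (10652 + 13D) − (22124) = −11472 + 13D
Setting this equal to −5180 kJ gives 13D = 6292, so D = 484 kJ/mol.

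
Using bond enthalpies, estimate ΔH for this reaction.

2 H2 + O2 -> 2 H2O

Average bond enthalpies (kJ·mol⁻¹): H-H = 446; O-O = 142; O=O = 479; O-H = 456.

Bonds broken (reactants):
  H-H: 2 × 446 = 892
  O=O: 1 × 479 = 479
  Σ(broken) = 1371 kJ
Bonds formed (products):
  O-H: 4 × 456 = 1824
  Σ(formed) = 1824 kJ
ΔH = Σ(broken) − Σ(formed) = 1371 − 1824 = −453 kJ

ΔH ≈ −453 kJ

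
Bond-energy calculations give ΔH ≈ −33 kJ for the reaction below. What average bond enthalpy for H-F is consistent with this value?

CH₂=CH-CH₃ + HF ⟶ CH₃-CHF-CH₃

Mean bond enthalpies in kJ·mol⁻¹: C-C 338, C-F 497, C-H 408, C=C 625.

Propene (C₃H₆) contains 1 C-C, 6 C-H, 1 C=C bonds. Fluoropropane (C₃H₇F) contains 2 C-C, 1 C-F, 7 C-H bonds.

D(H-F) ≈ 585 kJ/mol

Let D be the H-F bond energy.
Σ(broken) = 1×338 + 6×408 + 1×625 + 1×D = 3411 + D
Σ(formed) = 2×338 + 1×497 + 7×408 = 4029
ΔH = Σ(broken) − Σ(formed) = (3411 + D) − (4029) = −618 + D
Setting this equal to −33 kJ gives D = 585 kJ/mol.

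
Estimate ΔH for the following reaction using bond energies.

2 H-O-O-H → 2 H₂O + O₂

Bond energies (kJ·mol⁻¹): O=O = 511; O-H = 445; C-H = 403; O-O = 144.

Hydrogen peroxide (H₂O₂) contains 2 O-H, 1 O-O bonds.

Bonds broken (reactants):
  O-H: 4 × 445 = 1780
  O-O: 2 × 144 = 288
  Σ(broken) = 2068 kJ
Bonds formed (products):
  O-H: 4 × 445 = 1780
  O=O: 1 × 511 = 511
  Σ(formed) = 2291 kJ
ΔH = Σ(broken) − Σ(formed) = 2068 − 2291 = −223 kJ

ΔH ≈ −223 kJ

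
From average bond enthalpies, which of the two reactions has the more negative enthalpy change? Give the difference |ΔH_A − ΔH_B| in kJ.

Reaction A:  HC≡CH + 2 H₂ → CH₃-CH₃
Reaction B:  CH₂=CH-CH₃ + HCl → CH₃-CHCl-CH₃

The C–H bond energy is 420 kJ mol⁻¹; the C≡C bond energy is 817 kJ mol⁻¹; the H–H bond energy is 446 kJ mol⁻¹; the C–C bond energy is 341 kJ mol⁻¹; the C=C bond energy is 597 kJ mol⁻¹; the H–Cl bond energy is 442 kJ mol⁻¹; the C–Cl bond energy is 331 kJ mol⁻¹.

Reaction A, by 259 kJ

Reaction A:
  Bonds broken (reactants):
    C≡C: 1 × 817 = 817
    C–H: 2 × 420 = 840
    H–H: 2 × 446 = 892
    Σ(broken) = 2549 kJ
  Bonds formed (products):
    C–C: 1 × 341 = 341
    C–H: 6 × 420 = 2520
    Σ(formed) = 2861 kJ
  ΔH_A = 2549 − 2861 = −312 kJ
Reaction B:
  Bonds broken (reactants):
    C–C: 1 × 341 = 341
    C–H: 6 × 420 = 2520
    C=C: 1 × 597 = 597
    H–Cl: 1 × 442 = 442
    Σ(broken) = 3900 kJ
  Bonds formed (products):
    C–C: 2 × 341 = 682
    C–Cl: 1 × 331 = 331
    C–H: 7 × 420 = 2940
    Σ(formed) = 3953 kJ
  ΔH_B = 3900 − 3953 = −53 kJ
ΔH_A − ΔH_B = −259 kJ, so reaction A has the more negative ΔH; |ΔH_A − ΔH_B| = 259 kJ.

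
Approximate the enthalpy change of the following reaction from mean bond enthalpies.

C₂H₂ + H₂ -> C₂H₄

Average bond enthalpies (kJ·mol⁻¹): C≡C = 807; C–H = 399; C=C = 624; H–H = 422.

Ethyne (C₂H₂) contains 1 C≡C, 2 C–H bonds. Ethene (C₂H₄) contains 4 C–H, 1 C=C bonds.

ΔH ≈ −193 kJ

Bonds broken (reactants):
  C≡C: 1 × 807 = 807
  C–H: 2 × 399 = 798
  H–H: 1 × 422 = 422
  Σ(broken) = 2027 kJ
Bonds formed (products):
  C–H: 4 × 399 = 1596
  C=C: 1 × 624 = 624
  Σ(formed) = 2220 kJ
ΔH = Σ(broken) − Σ(formed) = 2027 − 2220 = −193 kJ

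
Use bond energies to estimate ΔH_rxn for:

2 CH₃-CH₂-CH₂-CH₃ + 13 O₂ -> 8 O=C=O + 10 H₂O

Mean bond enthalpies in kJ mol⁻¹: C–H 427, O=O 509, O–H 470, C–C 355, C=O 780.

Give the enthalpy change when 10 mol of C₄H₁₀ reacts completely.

ΔH = −22965 kJ

Bonds broken (reactants):
  C–C: 6 × 355 = 2130
  C–H: 20 × 427 = 8540
  O=O: 13 × 509 = 6617
  Σ(broken) = 17287 kJ
Bonds formed (products):
  C=O: 16 × 780 = 12480
  O–H: 20 × 470 = 9400
  Σ(formed) = 21880 kJ
ΔH = Σ(broken) − Σ(formed) = 17287 − 21880 = −4593 kJ
For 5× the reaction as written: 5 × (−4593) = −22965 kJ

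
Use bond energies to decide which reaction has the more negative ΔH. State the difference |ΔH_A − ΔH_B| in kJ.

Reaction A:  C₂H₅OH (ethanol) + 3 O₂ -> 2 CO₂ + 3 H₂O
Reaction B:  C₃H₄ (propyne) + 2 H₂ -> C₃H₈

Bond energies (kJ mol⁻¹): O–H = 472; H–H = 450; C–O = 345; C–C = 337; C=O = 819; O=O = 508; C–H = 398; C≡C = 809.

Reaction A, by 1220 kJ

Reaction A:
  Bonds broken (reactants):
    C–C: 1 × 337 = 337
    C–H: 5 × 398 = 1990
    C–O: 1 × 345 = 345
    O–H: 1 × 472 = 472
    O=O: 3 × 508 = 1524
    Σ(broken) = 4668 kJ
  Bonds formed (products):
    C=O: 4 × 819 = 3276
    O–H: 6 × 472 = 2832
    Σ(formed) = 6108 kJ
  ΔH_A = 4668 − 6108 = −1440 kJ
Reaction B:
  Bonds broken (reactants):
    C≡C: 1 × 809 = 809
    C–C: 1 × 337 = 337
    C–H: 4 × 398 = 1592
    H–H: 2 × 450 = 900
    Σ(broken) = 3638 kJ
  Bonds formed (products):
    C–C: 2 × 337 = 674
    C–H: 8 × 398 = 3184
    Σ(formed) = 3858 kJ
  ΔH_B = 3638 − 3858 = −220 kJ
ΔH_A − ΔH_B = −1220 kJ, so reaction A has the more negative ΔH; |ΔH_A − ΔH_B| = 1220 kJ.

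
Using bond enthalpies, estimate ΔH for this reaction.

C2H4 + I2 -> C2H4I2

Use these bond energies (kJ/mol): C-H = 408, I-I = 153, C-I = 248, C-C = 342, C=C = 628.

Bonds broken (reactants):
  C-H: 4 × 408 = 1632
  C=C: 1 × 628 = 628
  I-I: 1 × 153 = 153
  Σ(broken) = 2413 kJ
Bonds formed (products):
  C-C: 1 × 342 = 342
  C-H: 4 × 408 = 1632
  C-I: 2 × 248 = 496
  Σ(formed) = 2470 kJ
ΔH = Σ(broken) − Σ(formed) = 2413 − 2470 = −57 kJ

ΔH ≈ −57 kJ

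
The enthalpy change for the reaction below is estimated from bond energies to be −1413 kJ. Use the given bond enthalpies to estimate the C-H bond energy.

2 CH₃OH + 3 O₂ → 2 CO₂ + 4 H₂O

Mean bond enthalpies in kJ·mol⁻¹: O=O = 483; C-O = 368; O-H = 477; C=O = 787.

D(C-H) ≈ 402 kJ/mol

Let D be the C-H bond energy.
Σ(broken) = 6×D + 2×368 + 2×477 + 3×483 = 3139 + 6D
Σ(formed) = 4×787 + 8×477 = 6964
ΔH = Σ(broken) − Σ(formed) = (3139 + 6D) − (6964) = −3825 + 6D
Setting this equal to −1413 kJ gives 6D = 2412, so D = 402 kJ/mol.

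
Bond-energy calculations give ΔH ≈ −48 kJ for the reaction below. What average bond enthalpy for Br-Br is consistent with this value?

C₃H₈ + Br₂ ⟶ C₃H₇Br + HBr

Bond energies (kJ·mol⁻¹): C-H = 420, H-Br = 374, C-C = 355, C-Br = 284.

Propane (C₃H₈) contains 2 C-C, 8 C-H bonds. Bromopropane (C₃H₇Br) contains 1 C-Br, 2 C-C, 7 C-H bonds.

D(Br-Br) ≈ 190 kJ/mol

Let D be the Br-Br bond energy.
Σ(broken) = 1×D + 2×355 + 8×420 = 4070 + D
Σ(formed) = 1×284 + 2×355 + 7×420 + 1×374 = 4308
ΔH = Σ(broken) − Σ(formed) = (4070 + D) − (4308) = −238 + D
Setting this equal to −48 kJ gives D = 190 kJ/mol.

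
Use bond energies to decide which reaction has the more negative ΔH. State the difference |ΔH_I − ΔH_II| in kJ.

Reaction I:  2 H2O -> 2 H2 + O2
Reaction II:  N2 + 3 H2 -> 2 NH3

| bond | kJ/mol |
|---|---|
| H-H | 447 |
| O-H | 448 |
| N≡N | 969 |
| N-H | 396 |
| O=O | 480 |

Reaction I:
  Bonds broken (reactants):
    O-H: 4 × 448 = 1792
    Σ(broken) = 1792 kJ
  Bonds formed (products):
    H-H: 2 × 447 = 894
    O=O: 1 × 480 = 480
    Σ(formed) = 1374 kJ
  ΔH_I = 1792 − 1374 = +418 kJ
Reaction II:
  Bonds broken (reactants):
    H-H: 3 × 447 = 1341
    N≡N: 1 × 969 = 969
    Σ(broken) = 2310 kJ
  Bonds formed (products):
    N-H: 6 × 396 = 2376
    Σ(formed) = 2376 kJ
  ΔH_II = 2310 − 2376 = −66 kJ
ΔH_I − ΔH_II = +484 kJ, so reaction II has the more negative ΔH; |ΔH_I − ΔH_II| = 484 kJ.

Reaction II, by 484 kJ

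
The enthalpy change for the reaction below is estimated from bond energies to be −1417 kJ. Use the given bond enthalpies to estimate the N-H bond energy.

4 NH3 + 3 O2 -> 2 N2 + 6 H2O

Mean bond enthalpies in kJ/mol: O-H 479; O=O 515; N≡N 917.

D(N-H) ≈ 385 kJ/mol

Let D be the N-H bond energy.
Σ(broken) = 12×D + 3×515 = 1545 + 12D
Σ(formed) = 2×917 + 12×479 = 7582
ΔH = Σ(broken) − Σ(formed) = (1545 + 12D) − (7582) = −6037 + 12D
Setting this equal to −1417 kJ gives 12D = 4620, so D = 385 kJ/mol.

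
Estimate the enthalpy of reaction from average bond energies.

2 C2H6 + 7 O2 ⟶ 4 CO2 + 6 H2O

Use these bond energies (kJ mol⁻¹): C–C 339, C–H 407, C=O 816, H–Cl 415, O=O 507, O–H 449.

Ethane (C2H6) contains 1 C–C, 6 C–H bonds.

ΔH ≈ −2805 kJ

Bonds broken (reactants):
  C–C: 2 × 339 = 678
  C–H: 12 × 407 = 4884
  O=O: 7 × 507 = 3549
  Σ(broken) = 9111 kJ
Bonds formed (products):
  C=O: 8 × 816 = 6528
  O–H: 12 × 449 = 5388
  Σ(formed) = 11916 kJ
ΔH = Σ(broken) − Σ(formed) = 9111 − 11916 = −2805 kJ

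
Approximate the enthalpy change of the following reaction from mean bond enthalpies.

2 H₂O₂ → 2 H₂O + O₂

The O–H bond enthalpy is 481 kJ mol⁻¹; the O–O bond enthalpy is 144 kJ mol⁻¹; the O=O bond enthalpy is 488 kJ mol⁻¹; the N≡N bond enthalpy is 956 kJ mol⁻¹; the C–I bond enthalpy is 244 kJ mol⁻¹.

ΔH ≈ −200 kJ

Bonds broken (reactants):
  O–H: 4 × 481 = 1924
  O–O: 2 × 144 = 288
  Σ(broken) = 2212 kJ
Bonds formed (products):
  O–H: 4 × 481 = 1924
  O=O: 1 × 488 = 488
  Σ(formed) = 2412 kJ
ΔH = Σ(broken) − Σ(formed) = 2212 − 2412 = −200 kJ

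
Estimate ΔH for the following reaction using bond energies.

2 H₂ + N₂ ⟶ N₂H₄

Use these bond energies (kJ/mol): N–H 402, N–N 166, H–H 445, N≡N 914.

ΔH ≈ +30 kJ

Bonds broken (reactants):
  H–H: 2 × 445 = 890
  N≡N: 1 × 914 = 914
  Σ(broken) = 1804 kJ
Bonds formed (products):
  N–H: 4 × 402 = 1608
  N–N: 1 × 166 = 166
  Σ(formed) = 1774 kJ
ΔH = Σ(broken) − Σ(formed) = 1804 − 1774 = +30 kJ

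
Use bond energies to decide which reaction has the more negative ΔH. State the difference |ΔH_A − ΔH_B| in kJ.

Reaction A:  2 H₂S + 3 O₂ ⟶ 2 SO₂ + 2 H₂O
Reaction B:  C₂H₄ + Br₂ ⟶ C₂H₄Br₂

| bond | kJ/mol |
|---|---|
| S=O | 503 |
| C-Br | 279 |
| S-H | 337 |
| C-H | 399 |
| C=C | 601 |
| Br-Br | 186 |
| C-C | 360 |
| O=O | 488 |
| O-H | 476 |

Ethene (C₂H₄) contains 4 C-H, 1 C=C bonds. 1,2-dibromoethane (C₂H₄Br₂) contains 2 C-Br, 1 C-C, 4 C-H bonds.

Reaction A:
  Bonds broken (reactants):
    O=O: 3 × 488 = 1464
    S-H: 4 × 337 = 1348
    Σ(broken) = 2812 kJ
  Bonds formed (products):
    O-H: 4 × 476 = 1904
    S=O: 4 × 503 = 2012
    Σ(formed) = 3916 kJ
  ΔH_A = 2812 − 3916 = −1104 kJ
Reaction B:
  Bonds broken (reactants):
    Br-Br: 1 × 186 = 186
    C-H: 4 × 399 = 1596
    C=C: 1 × 601 = 601
    Σ(broken) = 2383 kJ
  Bonds formed (products):
    C-Br: 2 × 279 = 558
    C-C: 1 × 360 = 360
    C-H: 4 × 399 = 1596
    Σ(formed) = 2514 kJ
  ΔH_B = 2383 − 2514 = −131 kJ
ΔH_A − ΔH_B = −973 kJ, so reaction A has the more negative ΔH; |ΔH_A − ΔH_B| = 973 kJ.

Reaction A, by 973 kJ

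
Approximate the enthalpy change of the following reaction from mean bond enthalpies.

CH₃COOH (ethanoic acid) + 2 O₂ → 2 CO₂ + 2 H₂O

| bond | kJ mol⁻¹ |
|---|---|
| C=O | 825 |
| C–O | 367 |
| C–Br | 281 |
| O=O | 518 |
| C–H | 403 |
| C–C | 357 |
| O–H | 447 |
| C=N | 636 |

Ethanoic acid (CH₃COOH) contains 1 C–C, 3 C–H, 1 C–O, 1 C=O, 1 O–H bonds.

ΔH ≈ −847 kJ

Bonds broken (reactants):
  C–C: 1 × 357 = 357
  C–H: 3 × 403 = 1209
  C–O: 1 × 367 = 367
  C=O: 1 × 825 = 825
  O–H: 1 × 447 = 447
  O=O: 2 × 518 = 1036
  Σ(broken) = 4241 kJ
Bonds formed (products):
  C=O: 4 × 825 = 3300
  O–H: 4 × 447 = 1788
  Σ(formed) = 5088 kJ
ΔH = Σ(broken) − Σ(formed) = 4241 − 5088 = −847 kJ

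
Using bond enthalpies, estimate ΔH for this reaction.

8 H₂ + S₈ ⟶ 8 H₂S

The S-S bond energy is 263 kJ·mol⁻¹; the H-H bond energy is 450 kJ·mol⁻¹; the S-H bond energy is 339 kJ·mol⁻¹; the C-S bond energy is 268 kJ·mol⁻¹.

Bonds broken (reactants):
  H-H: 8 × 450 = 3600
  S-S: 8 × 263 = 2104
  Σ(broken) = 5704 kJ
Bonds formed (products):
  S-H: 16 × 339 = 5424
  Σ(formed) = 5424 kJ
ΔH = Σ(broken) − Σ(formed) = 5704 − 5424 = +280 kJ

ΔH ≈ +280 kJ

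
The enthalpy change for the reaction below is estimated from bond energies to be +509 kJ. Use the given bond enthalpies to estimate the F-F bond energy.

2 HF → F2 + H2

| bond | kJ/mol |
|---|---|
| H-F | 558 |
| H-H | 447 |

Let D be the F-F bond energy.
Σ(broken) = 2×558 = 1116
Σ(formed) = 1×D + 1×447 = 447 + D
ΔH = Σ(broken) − Σ(formed) = (1116) − (447 + D) = +669 − D
Setting this equal to +509 kJ gives D = 160 kJ/mol.

D(F-F) ≈ 160 kJ/mol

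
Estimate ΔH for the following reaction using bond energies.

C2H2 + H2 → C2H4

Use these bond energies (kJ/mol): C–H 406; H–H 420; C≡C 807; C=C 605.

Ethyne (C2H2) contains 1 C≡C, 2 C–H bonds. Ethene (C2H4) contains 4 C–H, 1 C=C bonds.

ΔH ≈ −190 kJ

Bonds broken (reactants):
  C≡C: 1 × 807 = 807
  C–H: 2 × 406 = 812
  H–H: 1 × 420 = 420
  Σ(broken) = 2039 kJ
Bonds formed (products):
  C–H: 4 × 406 = 1624
  C=C: 1 × 605 = 605
  Σ(formed) = 2229 kJ
ΔH = Σ(broken) − Σ(formed) = 2039 − 2229 = −190 kJ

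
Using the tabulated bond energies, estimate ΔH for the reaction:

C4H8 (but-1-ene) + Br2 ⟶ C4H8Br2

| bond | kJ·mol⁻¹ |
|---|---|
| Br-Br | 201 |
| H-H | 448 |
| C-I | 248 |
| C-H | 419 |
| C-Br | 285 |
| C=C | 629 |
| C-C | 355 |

ΔH ≈ −95 kJ

Bonds broken (reactants):
  Br-Br: 1 × 201 = 201
  C-C: 2 × 355 = 710
  C-H: 8 × 419 = 3352
  C=C: 1 × 629 = 629
  Σ(broken) = 4892 kJ
Bonds formed (products):
  C-Br: 2 × 285 = 570
  C-C: 3 × 355 = 1065
  C-H: 8 × 419 = 3352
  Σ(formed) = 4987 kJ
ΔH = Σ(broken) − Σ(formed) = 4892 − 4987 = −95 kJ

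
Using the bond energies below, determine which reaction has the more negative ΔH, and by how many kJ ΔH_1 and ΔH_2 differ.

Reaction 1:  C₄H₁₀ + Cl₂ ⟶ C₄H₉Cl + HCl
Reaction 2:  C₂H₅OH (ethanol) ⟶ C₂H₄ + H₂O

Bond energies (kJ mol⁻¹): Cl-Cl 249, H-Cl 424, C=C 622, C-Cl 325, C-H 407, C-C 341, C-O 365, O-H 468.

Reaction 1:
  Bonds broken (reactants):
    C-C: 3 × 341 = 1023
    C-H: 10 × 407 = 4070
    Cl-Cl: 1 × 249 = 249
    Σ(broken) = 5342 kJ
  Bonds formed (products):
    C-C: 3 × 341 = 1023
    C-Cl: 1 × 325 = 325
    C-H: 9 × 407 = 3663
    H-Cl: 1 × 424 = 424
    Σ(formed) = 5435 kJ
  ΔH_1 = 5342 − 5435 = −93 kJ
Reaction 2:
  Bonds broken (reactants):
    C-C: 1 × 341 = 341
    C-H: 5 × 407 = 2035
    C-O: 1 × 365 = 365
    O-H: 1 × 468 = 468
    Σ(broken) = 3209 kJ
  Bonds formed (products):
    C-H: 4 × 407 = 1628
    C=C: 1 × 622 = 622
    O-H: 2 × 468 = 936
    Σ(formed) = 3186 kJ
  ΔH_2 = 3209 − 3186 = +23 kJ
ΔH_1 − ΔH_2 = −116 kJ, so reaction 1 has the more negative ΔH; |ΔH_1 − ΔH_2| = 116 kJ.

Reaction 1, by 116 kJ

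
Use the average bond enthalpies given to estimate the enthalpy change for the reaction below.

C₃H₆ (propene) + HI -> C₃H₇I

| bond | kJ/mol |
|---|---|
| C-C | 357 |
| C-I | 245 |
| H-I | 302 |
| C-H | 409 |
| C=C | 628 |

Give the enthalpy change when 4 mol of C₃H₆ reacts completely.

Bonds broken (reactants):
  C-C: 1 × 357 = 357
  C-H: 6 × 409 = 2454
  C=C: 1 × 628 = 628
  H-I: 1 × 302 = 302
  Σ(broken) = 3741 kJ
Bonds formed (products):
  C-C: 2 × 357 = 714
  C-H: 7 × 409 = 2863
  C-I: 1 × 245 = 245
  Σ(formed) = 3822 kJ
ΔH = Σ(broken) − Σ(formed) = 3741 − 3822 = −81 kJ
For 4× the reaction as written: 4 × (−81) = −324 kJ

ΔH = −324 kJ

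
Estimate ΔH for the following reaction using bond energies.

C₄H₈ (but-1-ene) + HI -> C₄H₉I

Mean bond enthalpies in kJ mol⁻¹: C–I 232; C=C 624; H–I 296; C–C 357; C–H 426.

ΔH ≈ −95 kJ

Bonds broken (reactants):
  C–C: 2 × 357 = 714
  C–H: 8 × 426 = 3408
  C=C: 1 × 624 = 624
  H–I: 1 × 296 = 296
  Σ(broken) = 5042 kJ
Bonds formed (products):
  C–C: 3 × 357 = 1071
  C–H: 9 × 426 = 3834
  C–I: 1 × 232 = 232
  Σ(formed) = 5137 kJ
ΔH = Σ(broken) − Σ(formed) = 5042 − 5137 = −95 kJ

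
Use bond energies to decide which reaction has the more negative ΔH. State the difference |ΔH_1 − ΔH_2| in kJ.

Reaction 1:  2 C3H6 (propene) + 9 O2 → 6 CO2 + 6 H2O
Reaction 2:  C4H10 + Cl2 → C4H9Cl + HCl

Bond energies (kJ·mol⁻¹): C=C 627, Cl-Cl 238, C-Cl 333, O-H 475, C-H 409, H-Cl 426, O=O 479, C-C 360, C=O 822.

Reaction 1:
  Bonds broken (reactants):
    C-C: 2 × 360 = 720
    C-H: 12 × 409 = 4908
    C=C: 2 × 627 = 1254
    O=O: 9 × 479 = 4311
    Σ(broken) = 11193 kJ
  Bonds formed (products):
    C=O: 12 × 822 = 9864
    O-H: 12 × 475 = 5700
    Σ(formed) = 15564 kJ
  ΔH_1 = 11193 − 15564 = −4371 kJ
Reaction 2:
  Bonds broken (reactants):
    C-C: 3 × 360 = 1080
    C-H: 10 × 409 = 4090
    Cl-Cl: 1 × 238 = 238
    Σ(broken) = 5408 kJ
  Bonds formed (products):
    C-C: 3 × 360 = 1080
    C-Cl: 1 × 333 = 333
    C-H: 9 × 409 = 3681
    H-Cl: 1 × 426 = 426
    Σ(formed) = 5520 kJ
  ΔH_2 = 5408 − 5520 = −112 kJ
ΔH_1 − ΔH_2 = −4259 kJ, so reaction 1 has the more negative ΔH; |ΔH_1 − ΔH_2| = 4259 kJ.

Reaction 1, by 4259 kJ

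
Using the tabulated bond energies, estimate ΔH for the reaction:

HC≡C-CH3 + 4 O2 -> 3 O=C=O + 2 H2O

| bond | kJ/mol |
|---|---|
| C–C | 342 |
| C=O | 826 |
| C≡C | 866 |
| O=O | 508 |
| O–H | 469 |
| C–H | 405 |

ΔH ≈ −1972 kJ

Bonds broken (reactants):
  C≡C: 1 × 866 = 866
  C–C: 1 × 342 = 342
  C–H: 4 × 405 = 1620
  O=O: 4 × 508 = 2032
  Σ(broken) = 4860 kJ
Bonds formed (products):
  C=O: 6 × 826 = 4956
  O–H: 4 × 469 = 1876
  Σ(formed) = 6832 kJ
ΔH = Σ(broken) − Σ(formed) = 4860 − 6832 = −1972 kJ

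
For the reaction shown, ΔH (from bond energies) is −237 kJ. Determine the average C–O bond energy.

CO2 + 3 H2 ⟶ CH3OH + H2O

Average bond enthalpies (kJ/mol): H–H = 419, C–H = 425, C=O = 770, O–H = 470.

D(C–O) ≈ 349 kJ/mol

Let D be the C–O bond energy.
Σ(broken) = 2×770 + 3×419 = 2797
Σ(formed) = 3×425 + 1×D + 3×470 = 2685 + D
ΔH = Σ(broken) − Σ(formed) = (2797) − (2685 + D) = +112 − D
Setting this equal to −237 kJ gives D = 349 kJ/mol.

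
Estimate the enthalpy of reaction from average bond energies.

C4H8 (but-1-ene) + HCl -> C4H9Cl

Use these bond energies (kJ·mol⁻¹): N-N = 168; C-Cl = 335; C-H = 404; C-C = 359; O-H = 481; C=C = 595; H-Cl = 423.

Bonds broken (reactants):
  C-C: 2 × 359 = 718
  C-H: 8 × 404 = 3232
  C=C: 1 × 595 = 595
  H-Cl: 1 × 423 = 423
  Σ(broken) = 4968 kJ
Bonds formed (products):
  C-C: 3 × 359 = 1077
  C-Cl: 1 × 335 = 335
  C-H: 9 × 404 = 3636
  Σ(formed) = 5048 kJ
ΔH = Σ(broken) − Σ(formed) = 4968 − 5048 = −80 kJ

ΔH ≈ −80 kJ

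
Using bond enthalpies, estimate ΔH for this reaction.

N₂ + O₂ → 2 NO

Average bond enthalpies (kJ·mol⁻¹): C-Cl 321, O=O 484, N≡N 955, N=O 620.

ΔH ≈ +199 kJ

Bonds broken (reactants):
  N≡N: 1 × 955 = 955
  O=O: 1 × 484 = 484
  Σ(broken) = 1439 kJ
Bonds formed (products):
  N=O: 2 × 620 = 1240
  Σ(formed) = 1240 kJ
ΔH = Σ(broken) − Σ(formed) = 1439 − 1240 = +199 kJ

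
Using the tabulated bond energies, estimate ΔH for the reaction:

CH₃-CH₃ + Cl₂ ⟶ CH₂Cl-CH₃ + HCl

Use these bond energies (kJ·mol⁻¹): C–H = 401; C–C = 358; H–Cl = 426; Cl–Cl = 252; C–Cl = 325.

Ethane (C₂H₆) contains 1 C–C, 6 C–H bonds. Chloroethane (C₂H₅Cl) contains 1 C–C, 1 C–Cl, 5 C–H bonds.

Bonds broken (reactants):
  C–C: 1 × 358 = 358
  C–H: 6 × 401 = 2406
  Cl–Cl: 1 × 252 = 252
  Σ(broken) = 3016 kJ
Bonds formed (products):
  C–C: 1 × 358 = 358
  C–Cl: 1 × 325 = 325
  C–H: 5 × 401 = 2005
  H–Cl: 1 × 426 = 426
  Σ(formed) = 3114 kJ
ΔH = Σ(broken) − Σ(formed) = 3016 − 3114 = −98 kJ

ΔH ≈ −98 kJ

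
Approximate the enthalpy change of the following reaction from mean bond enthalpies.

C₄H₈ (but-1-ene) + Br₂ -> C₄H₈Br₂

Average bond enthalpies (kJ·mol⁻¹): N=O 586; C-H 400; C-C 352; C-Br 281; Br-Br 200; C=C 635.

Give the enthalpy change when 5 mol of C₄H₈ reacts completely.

Bonds broken (reactants):
  Br-Br: 1 × 200 = 200
  C-C: 2 × 352 = 704
  C-H: 8 × 400 = 3200
  C=C: 1 × 635 = 635
  Σ(broken) = 4739 kJ
Bonds formed (products):
  C-Br: 2 × 281 = 562
  C-C: 3 × 352 = 1056
  C-H: 8 × 400 = 3200
  Σ(formed) = 4818 kJ
ΔH = Σ(broken) − Σ(formed) = 4739 − 4818 = −79 kJ
For 5× the reaction as written: 5 × (−79) = −395 kJ

ΔH = −395 kJ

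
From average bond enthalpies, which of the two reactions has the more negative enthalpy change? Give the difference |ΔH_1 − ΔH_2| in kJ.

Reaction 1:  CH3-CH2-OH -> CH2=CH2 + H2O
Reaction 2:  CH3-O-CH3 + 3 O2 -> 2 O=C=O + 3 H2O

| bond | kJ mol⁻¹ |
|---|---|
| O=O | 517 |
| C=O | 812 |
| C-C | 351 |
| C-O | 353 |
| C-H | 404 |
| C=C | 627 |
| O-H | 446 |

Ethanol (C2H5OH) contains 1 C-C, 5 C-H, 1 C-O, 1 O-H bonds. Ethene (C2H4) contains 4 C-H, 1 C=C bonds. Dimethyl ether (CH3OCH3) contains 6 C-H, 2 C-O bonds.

Reaction 2, by 1278 kJ

Reaction 1:
  Bonds broken (reactants):
    C-C: 1 × 351 = 351
    C-H: 5 × 404 = 2020
    C-O: 1 × 353 = 353
    O-H: 1 × 446 = 446
    Σ(broken) = 3170 kJ
  Bonds formed (products):
    C-H: 4 × 404 = 1616
    C=C: 1 × 627 = 627
    O-H: 2 × 446 = 892
    Σ(formed) = 3135 kJ
  ΔH_1 = 3170 − 3135 = +35 kJ
Reaction 2:
  Bonds broken (reactants):
    C-H: 6 × 404 = 2424
    C-O: 2 × 353 = 706
    O=O: 3 × 517 = 1551
    Σ(broken) = 4681 kJ
  Bonds formed (products):
    C=O: 4 × 812 = 3248
    O-H: 6 × 446 = 2676
    Σ(formed) = 5924 kJ
  ΔH_2 = 4681 − 5924 = −1243 kJ
ΔH_1 − ΔH_2 = +1278 kJ, so reaction 2 has the more negative ΔH; |ΔH_1 − ΔH_2| = 1278 kJ.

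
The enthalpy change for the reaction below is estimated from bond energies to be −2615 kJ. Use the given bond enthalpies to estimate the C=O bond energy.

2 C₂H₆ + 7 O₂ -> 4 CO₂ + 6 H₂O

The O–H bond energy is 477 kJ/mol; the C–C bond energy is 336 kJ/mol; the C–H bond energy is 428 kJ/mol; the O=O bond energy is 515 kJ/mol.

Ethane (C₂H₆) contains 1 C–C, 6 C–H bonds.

Let D be the C=O bond energy.
Σ(broken) = 2×336 + 12×428 + 7×515 = 9413
Σ(formed) = 8×D + 12×477 = 5724 + 8D
ΔH = Σ(broken) − Σ(formed) = (9413) − (5724 + 8D) = +3689 − 8D
Setting this equal to −2615 kJ gives 8D = 6304, so D = 788 kJ/mol.

D(C=O) ≈ 788 kJ/mol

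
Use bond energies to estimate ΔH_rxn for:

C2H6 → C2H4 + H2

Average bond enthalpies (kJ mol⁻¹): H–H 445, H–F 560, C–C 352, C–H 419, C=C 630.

Bonds broken (reactants):
  C–C: 1 × 352 = 352
  C–H: 6 × 419 = 2514
  Σ(broken) = 2866 kJ
Bonds formed (products):
  C–H: 4 × 419 = 1676
  C=C: 1 × 630 = 630
  H–H: 1 × 445 = 445
  Σ(formed) = 2751 kJ
ΔH = Σ(broken) − Σ(formed) = 2866 − 2751 = +115 kJ

ΔH ≈ +115 kJ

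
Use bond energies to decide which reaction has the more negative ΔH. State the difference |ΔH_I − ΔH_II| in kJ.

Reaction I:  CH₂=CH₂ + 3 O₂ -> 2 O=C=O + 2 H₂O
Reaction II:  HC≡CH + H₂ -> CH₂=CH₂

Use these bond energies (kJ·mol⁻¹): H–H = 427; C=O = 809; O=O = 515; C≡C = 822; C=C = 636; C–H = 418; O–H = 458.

Reaction I:
  Bonds broken (reactants):
    C–H: 4 × 418 = 1672
    C=C: 1 × 636 = 636
    O=O: 3 × 515 = 1545
    Σ(broken) = 3853 kJ
  Bonds formed (products):
    C=O: 4 × 809 = 3236
    O–H: 4 × 458 = 1832
    Σ(formed) = 5068 kJ
  ΔH_I = 3853 − 5068 = −1215 kJ
Reaction II:
  Bonds broken (reactants):
    C≡C: 1 × 822 = 822
    C–H: 2 × 418 = 836
    H–H: 1 × 427 = 427
    Σ(broken) = 2085 kJ
  Bonds formed (products):
    C–H: 4 × 418 = 1672
    C=C: 1 × 636 = 636
    Σ(formed) = 2308 kJ
  ΔH_II = 2085 − 2308 = −223 kJ
ΔH_I − ΔH_II = −992 kJ, so reaction I has the more negative ΔH; |ΔH_I − ΔH_II| = 992 kJ.

Reaction I, by 992 kJ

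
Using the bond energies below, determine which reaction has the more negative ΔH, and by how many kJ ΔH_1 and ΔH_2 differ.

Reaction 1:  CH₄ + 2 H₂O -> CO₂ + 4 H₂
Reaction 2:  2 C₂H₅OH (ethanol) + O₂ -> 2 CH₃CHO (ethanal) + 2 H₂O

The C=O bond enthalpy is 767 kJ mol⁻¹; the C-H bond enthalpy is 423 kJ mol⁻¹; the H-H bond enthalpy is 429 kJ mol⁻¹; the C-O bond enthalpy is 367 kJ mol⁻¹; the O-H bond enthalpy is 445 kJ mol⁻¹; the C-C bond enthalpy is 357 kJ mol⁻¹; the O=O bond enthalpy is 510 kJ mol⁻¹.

Reaction 1:
  Bonds broken (reactants):
    C-H: 4 × 423 = 1692
    O-H: 4 × 445 = 1780
    Σ(broken) = 3472 kJ
  Bonds formed (products):
    C=O: 2 × 767 = 1534
    H-H: 4 × 429 = 1716
    Σ(formed) = 3250 kJ
  ΔH_1 = 3472 − 3250 = +222 kJ
Reaction 2:
  Bonds broken (reactants):
    C-C: 2 × 357 = 714
    C-H: 10 × 423 = 4230
    C-O: 2 × 367 = 734
    O-H: 2 × 445 = 890
    O=O: 1 × 510 = 510
    Σ(broken) = 7078 kJ
  Bonds formed (products):
    C-C: 2 × 357 = 714
    C-H: 8 × 423 = 3384
    C=O: 2 × 767 = 1534
    O-H: 4 × 445 = 1780
    Σ(formed) = 7412 kJ
  ΔH_2 = 7078 − 7412 = −334 kJ
ΔH_1 − ΔH_2 = +556 kJ, so reaction 2 has the more negative ΔH; |ΔH_1 − ΔH_2| = 556 kJ.

Reaction 2, by 556 kJ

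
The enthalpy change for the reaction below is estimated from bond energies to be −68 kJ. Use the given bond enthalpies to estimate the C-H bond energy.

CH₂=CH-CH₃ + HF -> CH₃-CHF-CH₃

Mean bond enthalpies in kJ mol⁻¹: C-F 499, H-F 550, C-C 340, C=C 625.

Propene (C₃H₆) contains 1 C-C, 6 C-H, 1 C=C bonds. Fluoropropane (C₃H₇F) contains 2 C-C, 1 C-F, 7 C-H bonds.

D(C-H) ≈ 404 kJ/mol

Let D be the C-H bond energy.
Σ(broken) = 1×340 + 6×D + 1×625 + 1×550 = 1515 + 6D
Σ(formed) = 2×340 + 1×499 + 7×D = 1179 + 7D
ΔH = Σ(broken) − Σ(formed) = (1515 + 6D) − (1179 + 7D) = +336 − D
Setting this equal to −68 kJ gives D = 404 kJ/mol.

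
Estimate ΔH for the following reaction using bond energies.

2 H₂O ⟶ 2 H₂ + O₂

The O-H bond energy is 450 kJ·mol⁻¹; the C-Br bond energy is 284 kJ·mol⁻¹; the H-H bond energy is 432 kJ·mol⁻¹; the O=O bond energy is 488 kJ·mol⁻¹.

ΔH ≈ +448 kJ

Bonds broken (reactants):
  O-H: 4 × 450 = 1800
  Σ(broken) = 1800 kJ
Bonds formed (products):
  H-H: 2 × 432 = 864
  O=O: 1 × 488 = 488
  Σ(formed) = 1352 kJ
ΔH = Σ(broken) − Σ(formed) = 1800 − 1352 = +448 kJ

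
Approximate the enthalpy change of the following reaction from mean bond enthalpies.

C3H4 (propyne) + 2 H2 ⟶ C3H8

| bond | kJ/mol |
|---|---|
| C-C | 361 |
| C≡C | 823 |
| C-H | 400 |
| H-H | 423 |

Bonds broken (reactants):
  C≡C: 1 × 823 = 823
  C-C: 1 × 361 = 361
  C-H: 4 × 400 = 1600
  H-H: 2 × 423 = 846
  Σ(broken) = 3630 kJ
Bonds formed (products):
  C-C: 2 × 361 = 722
  C-H: 8 × 400 = 3200
  Σ(formed) = 3922 kJ
ΔH = Σ(broken) − Σ(formed) = 3630 − 3922 = −292 kJ

ΔH ≈ −292 kJ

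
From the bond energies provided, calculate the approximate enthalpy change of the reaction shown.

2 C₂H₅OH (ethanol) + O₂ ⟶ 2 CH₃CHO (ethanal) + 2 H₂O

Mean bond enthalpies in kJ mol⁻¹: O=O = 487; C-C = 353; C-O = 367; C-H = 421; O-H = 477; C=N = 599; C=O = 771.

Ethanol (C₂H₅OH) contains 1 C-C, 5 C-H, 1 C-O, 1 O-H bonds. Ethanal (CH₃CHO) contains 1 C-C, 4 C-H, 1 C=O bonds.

ΔH ≈ −433 kJ

Bonds broken (reactants):
  C-C: 2 × 353 = 706
  C-H: 10 × 421 = 4210
  C-O: 2 × 367 = 734
  O-H: 2 × 477 = 954
  O=O: 1 × 487 = 487
  Σ(broken) = 7091 kJ
Bonds formed (products):
  C-C: 2 × 353 = 706
  C-H: 8 × 421 = 3368
  C=O: 2 × 771 = 1542
  O-H: 4 × 477 = 1908
  Σ(formed) = 7524 kJ
ΔH = Σ(broken) − Σ(formed) = 7091 − 7524 = −433 kJ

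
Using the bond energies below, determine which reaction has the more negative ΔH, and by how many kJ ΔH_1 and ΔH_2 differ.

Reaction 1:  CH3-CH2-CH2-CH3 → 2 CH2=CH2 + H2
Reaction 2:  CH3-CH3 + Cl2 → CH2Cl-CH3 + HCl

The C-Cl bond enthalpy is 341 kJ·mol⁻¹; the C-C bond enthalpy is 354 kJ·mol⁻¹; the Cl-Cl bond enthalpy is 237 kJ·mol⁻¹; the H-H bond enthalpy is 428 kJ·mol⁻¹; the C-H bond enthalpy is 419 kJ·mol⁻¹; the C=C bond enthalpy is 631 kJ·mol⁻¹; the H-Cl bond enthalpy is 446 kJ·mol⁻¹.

Reaction 2, by 341 kJ

Reaction 1:
  Bonds broken (reactants):
    C-C: 3 × 354 = 1062
    C-H: 10 × 419 = 4190
    Σ(broken) = 5252 kJ
  Bonds formed (products):
    C-H: 8 × 419 = 3352
    C=C: 2 × 631 = 1262
    H-H: 1 × 428 = 428
    Σ(formed) = 5042 kJ
  ΔH_1 = 5252 − 5042 = +210 kJ
Reaction 2:
  Bonds broken (reactants):
    C-C: 1 × 354 = 354
    C-H: 6 × 419 = 2514
    Cl-Cl: 1 × 237 = 237
    Σ(broken) = 3105 kJ
  Bonds formed (products):
    C-C: 1 × 354 = 354
    C-Cl: 1 × 341 = 341
    C-H: 5 × 419 = 2095
    H-Cl: 1 × 446 = 446
    Σ(formed) = 3236 kJ
  ΔH_2 = 3105 − 3236 = −131 kJ
ΔH_1 − ΔH_2 = +341 kJ, so reaction 2 has the more negative ΔH; |ΔH_1 − ΔH_2| = 341 kJ.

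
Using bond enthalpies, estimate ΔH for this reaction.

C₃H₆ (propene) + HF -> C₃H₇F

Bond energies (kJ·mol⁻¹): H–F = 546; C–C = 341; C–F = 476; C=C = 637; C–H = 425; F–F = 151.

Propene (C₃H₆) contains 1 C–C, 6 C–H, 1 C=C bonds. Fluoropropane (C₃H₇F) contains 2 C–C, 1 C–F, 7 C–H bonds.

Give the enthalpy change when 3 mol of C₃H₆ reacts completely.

Bonds broken (reactants):
  C–C: 1 × 341 = 341
  C–H: 6 × 425 = 2550
  C=C: 1 × 637 = 637
  H–F: 1 × 546 = 546
  Σ(broken) = 4074 kJ
Bonds formed (products):
  C–C: 2 × 341 = 682
  C–F: 1 × 476 = 476
  C–H: 7 × 425 = 2975
  Σ(formed) = 4133 kJ
ΔH = Σ(broken) − Σ(formed) = 4074 − 4133 = −59 kJ
For 3× the reaction as written: 3 × (−59) = −177 kJ

ΔH = −177 kJ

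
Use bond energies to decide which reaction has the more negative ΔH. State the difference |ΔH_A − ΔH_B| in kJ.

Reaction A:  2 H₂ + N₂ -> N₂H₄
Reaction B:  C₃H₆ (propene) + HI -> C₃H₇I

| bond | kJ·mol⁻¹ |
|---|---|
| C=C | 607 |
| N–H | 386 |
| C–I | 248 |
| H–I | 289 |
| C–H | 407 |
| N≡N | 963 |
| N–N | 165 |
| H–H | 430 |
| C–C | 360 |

Reaction A:
  Bonds broken (reactants):
    H–H: 2 × 430 = 860
    N≡N: 1 × 963 = 963
    Σ(broken) = 1823 kJ
  Bonds formed (products):
    N–H: 4 × 386 = 1544
    N–N: 1 × 165 = 165
    Σ(formed) = 1709 kJ
  ΔH_A = 1823 − 1709 = +114 kJ
Reaction B:
  Bonds broken (reactants):
    C–C: 1 × 360 = 360
    C–H: 6 × 407 = 2442
    C=C: 1 × 607 = 607
    H–I: 1 × 289 = 289
    Σ(broken) = 3698 kJ
  Bonds formed (products):
    C–C: 2 × 360 = 720
    C–H: 7 × 407 = 2849
    C–I: 1 × 248 = 248
    Σ(formed) = 3817 kJ
  ΔH_B = 3698 − 3817 = −119 kJ
ΔH_A − ΔH_B = +233 kJ, so reaction B has the more negative ΔH; |ΔH_A − ΔH_B| = 233 kJ.

Reaction B, by 233 kJ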